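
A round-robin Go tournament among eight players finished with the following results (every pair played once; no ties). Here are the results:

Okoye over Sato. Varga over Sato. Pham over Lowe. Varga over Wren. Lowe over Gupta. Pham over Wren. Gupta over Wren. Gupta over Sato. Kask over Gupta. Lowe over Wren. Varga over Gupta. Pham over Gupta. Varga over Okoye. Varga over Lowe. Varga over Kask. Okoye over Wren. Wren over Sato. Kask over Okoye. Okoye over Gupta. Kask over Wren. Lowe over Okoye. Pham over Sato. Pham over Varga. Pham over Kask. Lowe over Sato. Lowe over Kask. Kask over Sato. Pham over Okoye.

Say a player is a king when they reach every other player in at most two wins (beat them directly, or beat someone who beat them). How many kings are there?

1

Wren cannot reach Okoye, Kask, Pham, Lowe, Varga, Gupta in two steps.
Okoye cannot reach Kask, Pham, Lowe, Varga in two steps.
Kask cannot reach Pham, Lowe, Varga in two steps.
Pham reaches everyone (king).
Lowe cannot reach Pham, Varga in two steps.
Varga cannot reach Pham in two steps.
Sato cannot reach Wren, Okoye, Kask, Pham, Lowe, Varga, Gupta in two steps.
Gupta cannot reach Okoye, Kask, Pham, Lowe, Varga in two steps.
Kings: Pham — 1.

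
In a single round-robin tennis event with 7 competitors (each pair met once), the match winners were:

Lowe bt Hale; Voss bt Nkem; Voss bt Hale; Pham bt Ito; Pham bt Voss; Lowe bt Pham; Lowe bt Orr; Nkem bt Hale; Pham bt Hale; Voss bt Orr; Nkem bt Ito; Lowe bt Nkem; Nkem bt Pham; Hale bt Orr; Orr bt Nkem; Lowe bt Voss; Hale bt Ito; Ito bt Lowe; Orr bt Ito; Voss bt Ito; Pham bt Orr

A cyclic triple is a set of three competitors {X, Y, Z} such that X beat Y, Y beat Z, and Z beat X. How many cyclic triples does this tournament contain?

8

Win totals: Lowe 5, Nkem 3, Hale 2, Orr 2, Pham 4, Ito 1, Voss 4.
A competitor with w wins dominates both others in C(w,2) triples; summing gives 10 + 3 + 1 + 1 + 6 + 0 + 6 = 27 transitive triples.
Total triples C(7,3) = 35, so cyclic triples = 35 − 27 = 8.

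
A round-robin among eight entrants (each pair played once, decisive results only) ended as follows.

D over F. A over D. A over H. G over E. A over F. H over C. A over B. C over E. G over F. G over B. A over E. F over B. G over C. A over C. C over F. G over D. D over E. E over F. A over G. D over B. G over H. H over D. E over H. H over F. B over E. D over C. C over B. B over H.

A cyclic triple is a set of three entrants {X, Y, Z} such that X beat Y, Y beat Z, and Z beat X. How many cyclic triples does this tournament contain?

6

Win totals: A 7, B 2, C 3, D 4, E 2, F 1, G 6, H 3.
An entrant with w wins dominates both others in C(w,2) triples; summing gives 21 + 1 + 3 + 6 + 1 + 0 + 15 + 3 = 50 transitive triples.
Total triples C(8,3) = 56, so cyclic triples = 56 − 50 = 6.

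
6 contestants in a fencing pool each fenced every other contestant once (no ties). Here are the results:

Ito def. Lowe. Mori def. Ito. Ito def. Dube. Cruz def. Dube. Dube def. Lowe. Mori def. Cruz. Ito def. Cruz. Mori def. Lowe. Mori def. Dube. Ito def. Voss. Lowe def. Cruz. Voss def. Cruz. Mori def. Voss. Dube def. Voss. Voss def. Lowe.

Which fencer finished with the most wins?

Win totals: Dube 2, Cruz 1, Mori 5, Voss 2, Lowe 1, Ito 4.
Mori leads with 5 wins (next highest: 4).

Mori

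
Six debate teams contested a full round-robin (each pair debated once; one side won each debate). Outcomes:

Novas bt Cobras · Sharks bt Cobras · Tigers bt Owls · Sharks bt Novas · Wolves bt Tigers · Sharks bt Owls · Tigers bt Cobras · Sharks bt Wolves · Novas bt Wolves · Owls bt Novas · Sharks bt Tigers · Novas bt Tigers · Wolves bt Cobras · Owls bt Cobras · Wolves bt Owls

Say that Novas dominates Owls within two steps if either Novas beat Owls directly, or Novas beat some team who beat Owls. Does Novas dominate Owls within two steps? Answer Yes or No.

Yes

Novas did not beat Owls directly.
Novas beat Tigers, Cobras, Wolves. Of those, Tigers beat Owls.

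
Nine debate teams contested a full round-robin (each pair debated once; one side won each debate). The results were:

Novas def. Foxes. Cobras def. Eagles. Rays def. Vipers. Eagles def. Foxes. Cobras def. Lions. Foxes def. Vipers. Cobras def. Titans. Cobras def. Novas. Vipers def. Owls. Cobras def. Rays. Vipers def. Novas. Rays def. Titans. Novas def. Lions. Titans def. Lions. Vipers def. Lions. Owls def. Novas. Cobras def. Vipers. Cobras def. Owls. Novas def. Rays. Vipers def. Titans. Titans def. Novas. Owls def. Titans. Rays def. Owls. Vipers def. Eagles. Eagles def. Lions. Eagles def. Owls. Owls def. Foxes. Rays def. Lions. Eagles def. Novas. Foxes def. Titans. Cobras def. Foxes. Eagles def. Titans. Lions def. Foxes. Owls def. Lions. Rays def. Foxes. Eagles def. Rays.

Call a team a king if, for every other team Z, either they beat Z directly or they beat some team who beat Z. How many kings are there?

1

Novas cannot reach Eagles, Cobras in two steps.
Titans cannot reach Owls, Vipers, Eagles, Cobras in two steps.
Owls cannot reach Eagles, Cobras in two steps.
Foxes cannot reach Cobras, Rays in two steps.
Lions cannot reach Novas, Owls, Eagles, Cobras, Rays in two steps.
Vipers cannot reach Cobras in two steps.
Eagles cannot reach Cobras in two steps.
Cobras reaches everyone (king).
Rays cannot reach Cobras in two steps.
Kings: Cobras — 1.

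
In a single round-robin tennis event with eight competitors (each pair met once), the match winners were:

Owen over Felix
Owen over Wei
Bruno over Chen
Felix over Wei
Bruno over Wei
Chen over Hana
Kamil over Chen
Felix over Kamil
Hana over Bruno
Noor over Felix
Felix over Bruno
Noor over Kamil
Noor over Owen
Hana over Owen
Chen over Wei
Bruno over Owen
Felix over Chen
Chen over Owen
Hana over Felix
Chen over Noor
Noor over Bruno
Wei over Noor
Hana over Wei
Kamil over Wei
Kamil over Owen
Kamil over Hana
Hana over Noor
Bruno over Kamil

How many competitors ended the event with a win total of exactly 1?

Win totals: Chen 4, Kamil 4, Felix 4, Hana 5, Wei 1, Bruno 4, Noor 4, Owen 2.
Exactly 1: Wei — 1 competitor.

1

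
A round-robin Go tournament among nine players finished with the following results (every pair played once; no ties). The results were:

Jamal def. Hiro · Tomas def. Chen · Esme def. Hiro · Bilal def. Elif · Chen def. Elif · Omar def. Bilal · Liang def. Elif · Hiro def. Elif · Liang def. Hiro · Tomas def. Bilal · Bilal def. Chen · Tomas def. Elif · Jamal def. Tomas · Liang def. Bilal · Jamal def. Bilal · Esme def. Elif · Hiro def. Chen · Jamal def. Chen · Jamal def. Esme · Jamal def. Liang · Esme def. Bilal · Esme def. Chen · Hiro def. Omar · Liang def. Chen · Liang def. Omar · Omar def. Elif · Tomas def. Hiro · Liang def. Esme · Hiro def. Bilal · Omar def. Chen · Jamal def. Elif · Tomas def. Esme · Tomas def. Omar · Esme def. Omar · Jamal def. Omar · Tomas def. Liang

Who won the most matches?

Jamal

Win totals: Esme 5, Hiro 4, Omar 3, Bilal 2, Elif 0, Tomas 7, Chen 1, Jamal 8, Liang 6.
Jamal leads with 8 wins (next highest: 7).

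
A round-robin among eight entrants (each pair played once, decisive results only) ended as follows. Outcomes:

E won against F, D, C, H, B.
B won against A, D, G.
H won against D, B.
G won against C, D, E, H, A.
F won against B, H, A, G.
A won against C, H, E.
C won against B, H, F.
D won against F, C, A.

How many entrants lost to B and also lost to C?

0

B beat: A, D, G.
C beat: B, F, H.
No one was beaten by both.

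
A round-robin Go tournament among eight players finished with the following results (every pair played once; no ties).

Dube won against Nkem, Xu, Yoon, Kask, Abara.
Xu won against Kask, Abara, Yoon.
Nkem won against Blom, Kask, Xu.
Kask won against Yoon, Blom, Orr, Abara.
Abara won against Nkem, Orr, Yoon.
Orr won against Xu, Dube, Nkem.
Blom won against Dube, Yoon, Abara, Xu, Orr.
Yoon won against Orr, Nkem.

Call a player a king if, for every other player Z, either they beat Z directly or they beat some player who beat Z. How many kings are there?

6

Kask reaches everyone (king).
Abara reaches everyone (king).
Yoon cannot reach Abara in two steps.
Blom reaches everyone (king).
Dube reaches everyone (king).
Nkem reaches everyone (king).
Xu cannot reach Dube in two steps.
Orr reaches everyone (king).
Kings: Kask, Abara, Blom, Dube, Nkem, Orr — 6.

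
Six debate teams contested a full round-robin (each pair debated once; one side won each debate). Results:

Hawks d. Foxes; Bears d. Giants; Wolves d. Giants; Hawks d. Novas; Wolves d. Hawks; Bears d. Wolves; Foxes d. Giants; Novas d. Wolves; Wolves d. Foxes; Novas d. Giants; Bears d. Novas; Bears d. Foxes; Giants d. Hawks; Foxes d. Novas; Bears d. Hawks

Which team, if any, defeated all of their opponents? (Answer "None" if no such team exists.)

Bears

Bears has 5 wins out of 5 opponents — a perfect record.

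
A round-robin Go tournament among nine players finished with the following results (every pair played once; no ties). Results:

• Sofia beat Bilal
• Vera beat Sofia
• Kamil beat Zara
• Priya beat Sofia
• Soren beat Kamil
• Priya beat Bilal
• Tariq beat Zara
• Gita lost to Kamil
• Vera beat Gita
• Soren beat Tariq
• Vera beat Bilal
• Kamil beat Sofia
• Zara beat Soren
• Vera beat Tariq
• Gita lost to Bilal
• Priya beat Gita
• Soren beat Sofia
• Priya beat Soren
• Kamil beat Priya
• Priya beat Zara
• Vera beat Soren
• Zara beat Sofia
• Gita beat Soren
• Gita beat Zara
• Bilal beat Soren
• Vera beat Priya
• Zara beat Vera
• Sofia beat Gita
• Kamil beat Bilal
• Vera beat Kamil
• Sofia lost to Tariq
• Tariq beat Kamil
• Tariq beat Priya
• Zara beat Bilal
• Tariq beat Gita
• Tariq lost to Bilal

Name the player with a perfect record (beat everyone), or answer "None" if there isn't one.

None

Highest win total is Vera with 7 (out of 8 possible).
Vera lost to Zara, so no player went undefeated.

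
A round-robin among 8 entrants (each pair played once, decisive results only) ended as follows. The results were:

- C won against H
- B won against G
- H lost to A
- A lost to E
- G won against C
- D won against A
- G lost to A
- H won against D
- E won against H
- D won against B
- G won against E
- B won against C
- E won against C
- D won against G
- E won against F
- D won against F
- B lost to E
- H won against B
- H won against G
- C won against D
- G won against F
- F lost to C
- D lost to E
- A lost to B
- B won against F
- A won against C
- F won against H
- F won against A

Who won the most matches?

Win totals: A 3, B 4, C 3, D 4, E 6, F 2, G 3, H 3.
E leads with 6 wins (next highest: 4).

E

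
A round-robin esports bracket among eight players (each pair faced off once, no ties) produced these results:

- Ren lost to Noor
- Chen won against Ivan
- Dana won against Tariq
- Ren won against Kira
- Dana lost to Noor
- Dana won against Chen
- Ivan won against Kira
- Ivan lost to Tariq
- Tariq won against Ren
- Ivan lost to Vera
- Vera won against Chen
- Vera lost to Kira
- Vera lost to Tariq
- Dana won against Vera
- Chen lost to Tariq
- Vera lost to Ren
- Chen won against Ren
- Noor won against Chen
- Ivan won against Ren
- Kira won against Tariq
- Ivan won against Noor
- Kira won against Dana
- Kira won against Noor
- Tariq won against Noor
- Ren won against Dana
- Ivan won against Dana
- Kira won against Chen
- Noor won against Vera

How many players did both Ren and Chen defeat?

0

Ren beat: Kira, Vera, Dana.
Chen beat: Ivan, Ren.
No one was beaten by both.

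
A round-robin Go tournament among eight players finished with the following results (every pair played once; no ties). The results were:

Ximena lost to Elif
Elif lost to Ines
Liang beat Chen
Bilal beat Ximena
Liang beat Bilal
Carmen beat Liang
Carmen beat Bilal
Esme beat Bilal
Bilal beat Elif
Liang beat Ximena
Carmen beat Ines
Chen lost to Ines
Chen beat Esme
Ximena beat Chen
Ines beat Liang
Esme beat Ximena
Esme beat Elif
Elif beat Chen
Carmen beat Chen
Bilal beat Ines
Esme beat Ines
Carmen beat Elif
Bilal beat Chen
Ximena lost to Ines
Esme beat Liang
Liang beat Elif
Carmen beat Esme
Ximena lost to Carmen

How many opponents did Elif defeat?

2

Elif's results: beat Chen, Ximena; lost to Ines, Liang, Esme, Bilal, Carmen.
That is 2 wins.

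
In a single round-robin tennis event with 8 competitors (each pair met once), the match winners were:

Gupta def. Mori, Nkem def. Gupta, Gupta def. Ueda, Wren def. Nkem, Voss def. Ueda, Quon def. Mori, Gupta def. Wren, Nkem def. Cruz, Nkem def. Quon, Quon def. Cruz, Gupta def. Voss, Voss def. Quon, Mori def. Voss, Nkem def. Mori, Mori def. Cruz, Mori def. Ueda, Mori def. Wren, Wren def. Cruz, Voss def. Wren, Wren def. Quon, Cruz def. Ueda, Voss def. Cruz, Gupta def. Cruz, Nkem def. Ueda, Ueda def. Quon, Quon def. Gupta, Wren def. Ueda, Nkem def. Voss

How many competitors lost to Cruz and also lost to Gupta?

Cruz beat: Ueda.
Gupta beat: Cruz, Ueda, Wren, Voss, Mori.
Both beat: Ueda — 1.

1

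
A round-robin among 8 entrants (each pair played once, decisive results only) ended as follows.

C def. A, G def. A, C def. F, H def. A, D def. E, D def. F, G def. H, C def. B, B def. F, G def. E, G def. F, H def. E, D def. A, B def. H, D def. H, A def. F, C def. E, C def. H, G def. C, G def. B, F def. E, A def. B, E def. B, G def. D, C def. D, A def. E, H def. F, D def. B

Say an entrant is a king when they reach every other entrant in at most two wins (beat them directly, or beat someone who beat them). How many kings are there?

1

A cannot reach C, D, G in two steps.
B cannot reach C, D, G in two steps.
C cannot reach G in two steps.
D cannot reach C, G in two steps.
E cannot reach A, C, D, G in two steps.
F cannot reach A, C, D, G, H in two steps.
G reaches everyone (king).
H cannot reach C, D, G in two steps.
Kings: G — 1.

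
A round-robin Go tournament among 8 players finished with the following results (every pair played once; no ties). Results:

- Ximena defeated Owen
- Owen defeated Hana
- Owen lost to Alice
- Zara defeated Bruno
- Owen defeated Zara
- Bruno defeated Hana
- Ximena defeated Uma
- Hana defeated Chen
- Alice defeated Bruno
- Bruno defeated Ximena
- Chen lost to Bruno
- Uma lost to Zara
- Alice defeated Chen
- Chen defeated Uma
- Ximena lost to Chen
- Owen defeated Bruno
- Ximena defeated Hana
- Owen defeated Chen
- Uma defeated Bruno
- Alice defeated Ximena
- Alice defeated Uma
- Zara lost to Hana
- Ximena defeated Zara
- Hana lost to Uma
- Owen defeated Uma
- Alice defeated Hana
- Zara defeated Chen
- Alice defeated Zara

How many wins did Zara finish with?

Zara's results: beat Bruno, Chen, Uma; lost to Owen, Alice, Ximena, Hana.
That is 3 wins.

3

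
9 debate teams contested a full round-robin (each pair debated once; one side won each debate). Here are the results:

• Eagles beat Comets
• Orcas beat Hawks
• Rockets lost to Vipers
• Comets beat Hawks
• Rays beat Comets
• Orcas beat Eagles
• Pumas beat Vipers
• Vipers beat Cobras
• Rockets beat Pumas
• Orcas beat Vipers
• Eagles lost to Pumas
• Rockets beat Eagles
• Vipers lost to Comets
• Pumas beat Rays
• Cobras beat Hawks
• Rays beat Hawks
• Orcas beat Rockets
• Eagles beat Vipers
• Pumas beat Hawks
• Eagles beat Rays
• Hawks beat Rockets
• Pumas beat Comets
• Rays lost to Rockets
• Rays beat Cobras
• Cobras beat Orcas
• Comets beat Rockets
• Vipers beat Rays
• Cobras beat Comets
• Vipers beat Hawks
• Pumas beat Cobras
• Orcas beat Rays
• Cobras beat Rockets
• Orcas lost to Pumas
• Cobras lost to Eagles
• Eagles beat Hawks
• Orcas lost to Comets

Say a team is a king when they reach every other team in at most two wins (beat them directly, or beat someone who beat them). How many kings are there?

Comets reaches everyone (king).
Pumas reaches everyone (king).
Rockets reaches everyone (king).
Eagles cannot reach Pumas in two steps.
Orcas reaches everyone (king).
Cobras reaches everyone (king).
Vipers reaches everyone (king).
Rays cannot reach Pumas, Eagles in two steps.
Hawks cannot reach Comets, Orcas, Cobras, Vipers in two steps.
Kings: Comets, Pumas, Rockets, Orcas, Cobras, Vipers — 6.

6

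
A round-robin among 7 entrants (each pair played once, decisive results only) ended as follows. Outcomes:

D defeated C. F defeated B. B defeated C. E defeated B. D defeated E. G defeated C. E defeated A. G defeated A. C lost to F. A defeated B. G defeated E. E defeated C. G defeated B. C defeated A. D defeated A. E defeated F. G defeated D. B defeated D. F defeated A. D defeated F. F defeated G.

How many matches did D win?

D's results: beat A, C, E, F; lost to B, G.
That is 4 wins.

4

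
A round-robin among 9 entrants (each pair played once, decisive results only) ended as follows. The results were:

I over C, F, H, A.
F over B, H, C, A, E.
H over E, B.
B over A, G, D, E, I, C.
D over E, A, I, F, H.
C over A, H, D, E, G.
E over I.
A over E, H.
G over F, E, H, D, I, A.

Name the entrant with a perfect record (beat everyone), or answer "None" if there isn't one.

None

Highest win total is G with 6 (out of 8 possible).
G lost to B, C, so no entrant went undefeated.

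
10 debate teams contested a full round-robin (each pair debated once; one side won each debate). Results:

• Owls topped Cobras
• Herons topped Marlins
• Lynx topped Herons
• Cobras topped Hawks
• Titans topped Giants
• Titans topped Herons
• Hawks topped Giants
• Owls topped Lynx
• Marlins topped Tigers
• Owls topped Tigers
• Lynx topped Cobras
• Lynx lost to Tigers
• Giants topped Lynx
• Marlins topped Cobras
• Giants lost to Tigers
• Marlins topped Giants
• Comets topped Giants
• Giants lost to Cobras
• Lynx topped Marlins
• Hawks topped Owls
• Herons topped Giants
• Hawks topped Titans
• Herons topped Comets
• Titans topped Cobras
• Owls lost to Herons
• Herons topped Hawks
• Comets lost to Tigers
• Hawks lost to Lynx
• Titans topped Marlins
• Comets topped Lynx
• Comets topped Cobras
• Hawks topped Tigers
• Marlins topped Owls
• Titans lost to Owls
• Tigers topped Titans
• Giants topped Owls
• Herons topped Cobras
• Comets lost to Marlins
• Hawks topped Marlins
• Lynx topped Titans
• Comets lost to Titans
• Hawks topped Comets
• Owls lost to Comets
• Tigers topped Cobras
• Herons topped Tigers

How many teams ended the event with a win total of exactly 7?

1

Win totals: Lynx 5, Giants 2, Comets 4, Titans 5, Hawks 6, Marlins 5, Tigers 5, Herons 7, Owls 4, Cobras 2.
Exactly 7: Herons — 1 team.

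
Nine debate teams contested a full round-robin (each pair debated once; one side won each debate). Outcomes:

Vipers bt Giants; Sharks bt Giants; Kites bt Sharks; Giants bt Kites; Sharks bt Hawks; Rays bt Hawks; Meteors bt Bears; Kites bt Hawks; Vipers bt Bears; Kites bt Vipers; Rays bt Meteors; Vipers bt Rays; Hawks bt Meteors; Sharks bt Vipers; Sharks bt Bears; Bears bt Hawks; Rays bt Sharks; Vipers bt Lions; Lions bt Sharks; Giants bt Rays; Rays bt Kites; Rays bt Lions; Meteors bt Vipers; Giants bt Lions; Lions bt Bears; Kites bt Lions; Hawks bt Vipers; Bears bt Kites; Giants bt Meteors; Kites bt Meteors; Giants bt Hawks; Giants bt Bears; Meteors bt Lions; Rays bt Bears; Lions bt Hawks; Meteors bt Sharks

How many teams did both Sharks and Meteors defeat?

2

Sharks beat: Hawks, Vipers, Giants, Bears.
Meteors beat: Vipers, Sharks, Bears, Lions.
Both beat: Vipers, Bears — 2.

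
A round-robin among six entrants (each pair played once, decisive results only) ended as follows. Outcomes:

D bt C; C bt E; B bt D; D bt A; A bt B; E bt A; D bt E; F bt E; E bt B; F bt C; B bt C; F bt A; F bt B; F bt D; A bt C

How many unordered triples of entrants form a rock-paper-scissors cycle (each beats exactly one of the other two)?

Of the C(6,3) = 20 triples, the cyclic ones are: {A, B, D}; {A, C, E}; {B, C, E}; {B, D, E}.
That is 4.

4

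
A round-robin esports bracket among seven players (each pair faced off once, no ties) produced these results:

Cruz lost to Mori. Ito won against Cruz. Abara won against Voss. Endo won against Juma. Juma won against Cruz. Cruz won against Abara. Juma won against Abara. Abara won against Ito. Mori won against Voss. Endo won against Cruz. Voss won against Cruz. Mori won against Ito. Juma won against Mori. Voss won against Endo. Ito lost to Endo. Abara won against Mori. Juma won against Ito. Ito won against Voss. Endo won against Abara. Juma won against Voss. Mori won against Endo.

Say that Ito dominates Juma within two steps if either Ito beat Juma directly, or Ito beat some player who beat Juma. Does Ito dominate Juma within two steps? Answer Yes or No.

No

Ito did not beat Juma directly.
Ito beat Voss, Cruz, but each of them lost to Juma. No two-step path.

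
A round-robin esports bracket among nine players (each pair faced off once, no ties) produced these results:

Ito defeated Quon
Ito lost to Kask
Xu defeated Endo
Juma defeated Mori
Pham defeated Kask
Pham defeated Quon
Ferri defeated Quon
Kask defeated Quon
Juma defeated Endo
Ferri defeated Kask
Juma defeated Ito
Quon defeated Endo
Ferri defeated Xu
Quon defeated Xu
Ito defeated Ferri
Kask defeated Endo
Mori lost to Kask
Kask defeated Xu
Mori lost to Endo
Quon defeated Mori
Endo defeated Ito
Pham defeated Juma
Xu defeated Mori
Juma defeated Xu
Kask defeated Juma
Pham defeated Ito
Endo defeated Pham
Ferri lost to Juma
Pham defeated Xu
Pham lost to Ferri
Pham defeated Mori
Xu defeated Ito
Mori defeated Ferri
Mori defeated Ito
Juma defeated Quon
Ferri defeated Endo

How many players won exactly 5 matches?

Win totals: Mori 2, Pham 6, Ferri 5, Ito 2, Xu 3, Quon 3, Juma 6, Kask 6, Endo 3.
Exactly 5: Ferri — 1 player.

1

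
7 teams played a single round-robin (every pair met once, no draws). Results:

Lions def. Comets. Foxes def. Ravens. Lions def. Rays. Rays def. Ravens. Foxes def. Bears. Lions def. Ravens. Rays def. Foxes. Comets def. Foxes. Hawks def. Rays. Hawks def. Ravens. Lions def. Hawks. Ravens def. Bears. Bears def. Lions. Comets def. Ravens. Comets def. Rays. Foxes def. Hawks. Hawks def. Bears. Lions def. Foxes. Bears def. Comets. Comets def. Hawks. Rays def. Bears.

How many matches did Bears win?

Bears' results: beat Lions, Comets; lost to Rays, Foxes, Hawks, Ravens.
That is 2 wins.

2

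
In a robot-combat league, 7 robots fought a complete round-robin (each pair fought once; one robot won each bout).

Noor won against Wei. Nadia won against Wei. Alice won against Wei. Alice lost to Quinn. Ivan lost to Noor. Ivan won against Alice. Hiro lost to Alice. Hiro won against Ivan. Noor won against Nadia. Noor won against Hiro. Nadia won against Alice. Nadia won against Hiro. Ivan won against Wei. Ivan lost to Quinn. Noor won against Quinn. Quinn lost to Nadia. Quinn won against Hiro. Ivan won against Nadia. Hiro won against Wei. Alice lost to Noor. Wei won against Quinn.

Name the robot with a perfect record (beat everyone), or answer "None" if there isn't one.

Noor has 6 wins out of 6 opponents — a perfect record.

Noor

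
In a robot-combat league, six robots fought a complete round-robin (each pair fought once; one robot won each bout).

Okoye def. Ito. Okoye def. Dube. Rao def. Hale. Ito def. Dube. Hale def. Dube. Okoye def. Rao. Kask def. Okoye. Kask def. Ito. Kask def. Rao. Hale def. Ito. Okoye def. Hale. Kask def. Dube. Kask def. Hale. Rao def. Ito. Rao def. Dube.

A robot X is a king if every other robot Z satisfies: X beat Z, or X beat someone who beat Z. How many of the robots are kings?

Dube cannot reach Rao, Ito, Kask, Okoye, Hale in two steps.
Rao cannot reach Kask, Okoye in two steps.
Ito cannot reach Rao, Kask, Okoye, Hale in two steps.
Kask reaches everyone (king).
Okoye cannot reach Kask in two steps.
Hale cannot reach Rao, Kask, Okoye in two steps.
Kings: Kask — 1.

1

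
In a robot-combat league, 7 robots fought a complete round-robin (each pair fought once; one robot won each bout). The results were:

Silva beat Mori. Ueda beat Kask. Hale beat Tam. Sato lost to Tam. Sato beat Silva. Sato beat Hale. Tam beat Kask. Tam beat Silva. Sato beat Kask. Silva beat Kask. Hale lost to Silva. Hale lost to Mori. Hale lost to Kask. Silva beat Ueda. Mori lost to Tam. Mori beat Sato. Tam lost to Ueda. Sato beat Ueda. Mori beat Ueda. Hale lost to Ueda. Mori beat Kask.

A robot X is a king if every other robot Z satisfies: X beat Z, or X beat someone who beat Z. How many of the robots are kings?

5

Ueda reaches everyone (king).
Tam reaches everyone (king).
Silva reaches everyone (king).
Hale cannot reach Ueda in two steps.
Sato reaches everyone (king).
Mori reaches everyone (king).
Kask cannot reach Ueda, Silva, Sato, Mori in two steps.
Kings: Ueda, Tam, Silva, Sato, Mori — 5.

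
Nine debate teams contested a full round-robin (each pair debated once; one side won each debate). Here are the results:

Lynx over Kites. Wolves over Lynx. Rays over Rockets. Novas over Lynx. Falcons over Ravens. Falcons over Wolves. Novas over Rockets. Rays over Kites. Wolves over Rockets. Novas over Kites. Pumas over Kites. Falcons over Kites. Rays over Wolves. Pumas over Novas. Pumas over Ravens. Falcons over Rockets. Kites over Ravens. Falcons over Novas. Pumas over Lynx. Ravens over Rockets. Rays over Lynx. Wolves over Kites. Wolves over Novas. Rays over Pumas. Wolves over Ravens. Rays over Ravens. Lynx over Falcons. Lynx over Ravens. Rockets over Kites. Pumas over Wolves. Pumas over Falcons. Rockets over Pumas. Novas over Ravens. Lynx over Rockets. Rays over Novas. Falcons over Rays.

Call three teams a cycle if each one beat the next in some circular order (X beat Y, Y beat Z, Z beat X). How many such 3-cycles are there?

Win totals: Novas 4, Kites 1, Ravens 1, Pumas 6, Lynx 4, Rays 7, Falcons 6, Rockets 2, Wolves 5.
A team with w wins dominates both others in C(w,2) triples; summing gives 6 + 0 + 0 + 15 + 6 + 21 + 15 + 1 + 10 = 74 transitive triples.
Total triples C(9,3) = 84, so cyclic triples = 84 − 74 = 10.

10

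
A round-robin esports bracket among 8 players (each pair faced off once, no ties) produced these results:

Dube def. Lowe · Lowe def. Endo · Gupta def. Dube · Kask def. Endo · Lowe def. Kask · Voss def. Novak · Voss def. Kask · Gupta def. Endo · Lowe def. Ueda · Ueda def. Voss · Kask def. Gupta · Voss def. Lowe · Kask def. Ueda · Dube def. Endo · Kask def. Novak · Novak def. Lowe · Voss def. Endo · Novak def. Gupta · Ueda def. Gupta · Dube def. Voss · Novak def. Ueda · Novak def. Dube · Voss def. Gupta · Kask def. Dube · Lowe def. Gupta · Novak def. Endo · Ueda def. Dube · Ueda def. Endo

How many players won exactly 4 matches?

Win totals: Endo 0, Kask 5, Ueda 4, Gupta 2, Lowe 4, Novak 5, Dube 3, Voss 5.
Exactly 4: Ueda, Lowe — 2 players.

2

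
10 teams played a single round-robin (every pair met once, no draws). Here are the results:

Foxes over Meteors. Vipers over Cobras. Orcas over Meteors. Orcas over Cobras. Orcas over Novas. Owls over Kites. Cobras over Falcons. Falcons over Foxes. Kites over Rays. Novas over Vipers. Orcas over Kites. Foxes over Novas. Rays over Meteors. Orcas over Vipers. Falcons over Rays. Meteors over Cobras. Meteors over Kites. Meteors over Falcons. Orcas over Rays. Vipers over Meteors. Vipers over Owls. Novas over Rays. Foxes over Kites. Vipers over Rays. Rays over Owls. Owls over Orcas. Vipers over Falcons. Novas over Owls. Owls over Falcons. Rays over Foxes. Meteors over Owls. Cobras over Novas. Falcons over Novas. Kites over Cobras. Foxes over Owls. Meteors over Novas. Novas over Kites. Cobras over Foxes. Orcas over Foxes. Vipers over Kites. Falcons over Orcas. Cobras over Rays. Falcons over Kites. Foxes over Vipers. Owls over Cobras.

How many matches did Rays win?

Rays' results: beat Meteors, Owls, Foxes; lost to Falcons, Kites, Orcas, Vipers, Cobras, Novas.
That is 3 wins.

3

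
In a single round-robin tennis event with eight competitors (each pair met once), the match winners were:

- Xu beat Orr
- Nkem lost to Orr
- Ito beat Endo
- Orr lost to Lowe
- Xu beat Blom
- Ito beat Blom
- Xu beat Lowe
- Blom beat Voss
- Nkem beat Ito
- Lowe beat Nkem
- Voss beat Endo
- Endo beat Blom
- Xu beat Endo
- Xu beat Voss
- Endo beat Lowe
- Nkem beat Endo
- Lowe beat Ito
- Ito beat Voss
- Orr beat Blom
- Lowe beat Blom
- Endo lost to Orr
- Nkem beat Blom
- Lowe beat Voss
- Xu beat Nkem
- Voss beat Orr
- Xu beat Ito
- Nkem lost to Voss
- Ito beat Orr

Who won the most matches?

Win totals: Voss 3, Endo 2, Ito 4, Lowe 5, Nkem 3, Orr 3, Xu 7, Blom 1.
Xu leads with 7 wins (next highest: 5).

Xu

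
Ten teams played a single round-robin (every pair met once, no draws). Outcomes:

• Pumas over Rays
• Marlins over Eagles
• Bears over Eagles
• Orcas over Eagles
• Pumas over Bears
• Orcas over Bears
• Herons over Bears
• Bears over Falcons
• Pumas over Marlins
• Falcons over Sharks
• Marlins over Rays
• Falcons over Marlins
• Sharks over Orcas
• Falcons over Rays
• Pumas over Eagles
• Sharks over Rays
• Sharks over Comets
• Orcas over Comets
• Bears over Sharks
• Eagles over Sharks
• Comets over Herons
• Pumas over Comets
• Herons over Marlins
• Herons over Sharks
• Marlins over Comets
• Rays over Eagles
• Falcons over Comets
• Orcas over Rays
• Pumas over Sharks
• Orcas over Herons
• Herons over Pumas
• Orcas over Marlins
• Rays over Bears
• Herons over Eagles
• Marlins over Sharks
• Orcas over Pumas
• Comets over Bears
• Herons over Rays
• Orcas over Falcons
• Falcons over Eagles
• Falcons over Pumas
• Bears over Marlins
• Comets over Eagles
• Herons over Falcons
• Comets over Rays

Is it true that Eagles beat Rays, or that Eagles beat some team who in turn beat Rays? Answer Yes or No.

Eagles did not beat Rays directly.
Eagles beat Sharks. Of those, Sharks beat Rays.

Yes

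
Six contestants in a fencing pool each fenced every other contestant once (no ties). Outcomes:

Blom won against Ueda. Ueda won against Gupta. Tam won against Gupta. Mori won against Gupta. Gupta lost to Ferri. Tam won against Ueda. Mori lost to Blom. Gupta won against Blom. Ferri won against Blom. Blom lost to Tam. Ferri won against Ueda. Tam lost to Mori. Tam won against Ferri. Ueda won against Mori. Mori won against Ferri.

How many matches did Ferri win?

Ferri's results: beat Gupta, Ueda, Blom; lost to Tam, Mori.
That is 3 wins.

3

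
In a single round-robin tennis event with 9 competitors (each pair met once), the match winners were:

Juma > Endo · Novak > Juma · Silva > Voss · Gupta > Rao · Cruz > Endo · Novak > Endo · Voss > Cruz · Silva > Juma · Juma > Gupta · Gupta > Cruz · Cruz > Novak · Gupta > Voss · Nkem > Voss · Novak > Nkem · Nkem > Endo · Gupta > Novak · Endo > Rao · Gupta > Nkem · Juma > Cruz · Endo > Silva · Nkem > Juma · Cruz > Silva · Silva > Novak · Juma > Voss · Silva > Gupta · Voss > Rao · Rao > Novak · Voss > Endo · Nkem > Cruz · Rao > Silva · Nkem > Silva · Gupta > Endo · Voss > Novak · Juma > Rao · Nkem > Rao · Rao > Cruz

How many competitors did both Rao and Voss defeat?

Rao beat: Novak, Cruz, Silva.
Voss beat: Endo, Novak, Cruz, Rao.
Both beat: Novak, Cruz — 2.

2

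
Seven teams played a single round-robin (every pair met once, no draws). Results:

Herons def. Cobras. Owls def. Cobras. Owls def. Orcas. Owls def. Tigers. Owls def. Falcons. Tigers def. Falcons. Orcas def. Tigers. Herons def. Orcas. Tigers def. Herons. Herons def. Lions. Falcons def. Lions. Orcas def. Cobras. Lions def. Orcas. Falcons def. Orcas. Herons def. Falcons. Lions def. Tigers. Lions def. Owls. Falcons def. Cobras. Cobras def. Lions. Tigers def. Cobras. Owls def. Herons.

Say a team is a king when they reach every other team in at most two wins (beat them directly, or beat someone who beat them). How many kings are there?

3

Herons reaches everyone (king).
Falcons cannot reach Herons in two steps.
Owls reaches everyone (king).
Lions reaches everyone (king).
Cobras cannot reach Herons, Falcons in two steps.
Orcas cannot reach Owls in two steps.
Tigers cannot reach Owls in two steps.
Kings: Herons, Owls, Lions — 3.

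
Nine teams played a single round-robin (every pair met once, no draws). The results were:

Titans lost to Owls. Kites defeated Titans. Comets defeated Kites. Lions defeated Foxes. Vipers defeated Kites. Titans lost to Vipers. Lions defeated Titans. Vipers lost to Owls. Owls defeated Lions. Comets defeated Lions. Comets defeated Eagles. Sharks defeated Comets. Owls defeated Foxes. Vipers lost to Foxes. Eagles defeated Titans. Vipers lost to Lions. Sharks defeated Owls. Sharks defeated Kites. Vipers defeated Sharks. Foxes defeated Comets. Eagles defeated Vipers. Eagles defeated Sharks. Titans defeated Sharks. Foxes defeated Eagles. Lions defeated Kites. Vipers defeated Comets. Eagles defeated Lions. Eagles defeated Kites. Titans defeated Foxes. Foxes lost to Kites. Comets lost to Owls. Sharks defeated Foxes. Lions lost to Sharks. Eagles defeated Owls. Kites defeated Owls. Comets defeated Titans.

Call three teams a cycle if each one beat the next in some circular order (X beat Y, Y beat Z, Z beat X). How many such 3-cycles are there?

Win totals: Kites 3, Comets 4, Titans 2, Vipers 4, Sharks 5, Foxes 3, Eagles 6, Lions 4, Owls 5.
A team with w wins dominates both others in C(w,2) triples; summing gives 3 + 6 + 1 + 6 + 10 + 3 + 15 + 6 + 10 = 60 transitive triples.
Total triples C(9,3) = 84, so cyclic triples = 84 − 60 = 24.

24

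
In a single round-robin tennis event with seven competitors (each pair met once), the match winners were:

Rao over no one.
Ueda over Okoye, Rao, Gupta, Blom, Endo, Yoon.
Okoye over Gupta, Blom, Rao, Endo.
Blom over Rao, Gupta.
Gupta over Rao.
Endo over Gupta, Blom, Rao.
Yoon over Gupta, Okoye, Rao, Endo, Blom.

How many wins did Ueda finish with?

Ueda's results: beat Gupta, Blom, Yoon, Okoye, Endo, Rao; lost to no one.
That is 6 wins.

6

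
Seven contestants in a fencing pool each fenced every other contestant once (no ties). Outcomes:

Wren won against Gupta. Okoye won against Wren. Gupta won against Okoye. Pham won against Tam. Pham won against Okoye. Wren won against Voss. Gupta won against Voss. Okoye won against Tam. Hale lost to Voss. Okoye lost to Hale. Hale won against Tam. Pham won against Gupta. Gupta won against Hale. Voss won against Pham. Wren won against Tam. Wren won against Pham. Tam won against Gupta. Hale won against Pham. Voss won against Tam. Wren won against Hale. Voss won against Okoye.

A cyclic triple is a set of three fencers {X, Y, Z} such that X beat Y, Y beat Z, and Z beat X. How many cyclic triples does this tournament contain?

Win totals: Gupta 3, Wren 5, Hale 3, Tam 1, Voss 4, Pham 3, Okoye 2.
A fencer with w wins dominates both others in C(w,2) triples; summing gives 3 + 10 + 3 + 0 + 6 + 3 + 1 = 26 transitive triples.
Total triples C(7,3) = 35, so cyclic triples = 35 − 26 = 9.

9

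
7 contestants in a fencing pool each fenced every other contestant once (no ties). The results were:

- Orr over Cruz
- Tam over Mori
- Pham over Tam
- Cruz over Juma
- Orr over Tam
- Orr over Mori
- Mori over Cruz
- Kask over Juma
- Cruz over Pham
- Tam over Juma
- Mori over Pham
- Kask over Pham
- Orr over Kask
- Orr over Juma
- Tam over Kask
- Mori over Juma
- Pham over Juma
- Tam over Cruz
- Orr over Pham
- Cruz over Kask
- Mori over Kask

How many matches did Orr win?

6

Orr's results: beat Kask, Mori, Juma, Pham, Cruz, Tam; lost to no one.
That is 6 wins.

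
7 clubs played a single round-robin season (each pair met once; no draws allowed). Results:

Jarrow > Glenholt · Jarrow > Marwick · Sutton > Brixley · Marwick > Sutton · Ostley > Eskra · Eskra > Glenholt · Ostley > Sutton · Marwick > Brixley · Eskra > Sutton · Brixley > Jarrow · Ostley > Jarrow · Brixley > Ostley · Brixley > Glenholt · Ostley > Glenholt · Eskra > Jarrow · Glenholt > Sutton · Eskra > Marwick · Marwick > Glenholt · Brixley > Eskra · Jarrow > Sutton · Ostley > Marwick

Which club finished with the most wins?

Win totals: Brixley 4, Glenholt 1, Eskra 4, Jarrow 3, Marwick 3, Ostley 5, Sutton 1.
Ostley leads with 5 wins (next highest: 4).

Ostley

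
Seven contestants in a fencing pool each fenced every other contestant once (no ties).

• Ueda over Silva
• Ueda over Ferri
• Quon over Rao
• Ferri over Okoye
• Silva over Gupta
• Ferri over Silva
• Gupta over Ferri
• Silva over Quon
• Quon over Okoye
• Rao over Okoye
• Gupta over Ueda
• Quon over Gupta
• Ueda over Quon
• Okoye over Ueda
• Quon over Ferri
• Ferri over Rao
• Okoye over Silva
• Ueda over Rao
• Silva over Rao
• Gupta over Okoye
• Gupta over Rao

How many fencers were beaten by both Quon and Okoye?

0

Quon beat: Gupta, Rao, Ferri, Okoye.
Okoye beat: Silva, Ueda.
No one was beaten by both.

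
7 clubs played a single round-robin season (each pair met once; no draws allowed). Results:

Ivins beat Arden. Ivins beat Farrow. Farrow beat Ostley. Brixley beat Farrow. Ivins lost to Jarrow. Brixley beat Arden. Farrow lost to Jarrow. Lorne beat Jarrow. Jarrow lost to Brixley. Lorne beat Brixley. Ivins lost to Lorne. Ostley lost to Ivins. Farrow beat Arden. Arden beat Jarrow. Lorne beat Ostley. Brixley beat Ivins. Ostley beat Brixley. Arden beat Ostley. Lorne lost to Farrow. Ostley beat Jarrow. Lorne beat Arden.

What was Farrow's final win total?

Farrow's results: beat Lorne, Ostley, Arden; lost to Jarrow, Ivins, Brixley.
That is 3 wins.

3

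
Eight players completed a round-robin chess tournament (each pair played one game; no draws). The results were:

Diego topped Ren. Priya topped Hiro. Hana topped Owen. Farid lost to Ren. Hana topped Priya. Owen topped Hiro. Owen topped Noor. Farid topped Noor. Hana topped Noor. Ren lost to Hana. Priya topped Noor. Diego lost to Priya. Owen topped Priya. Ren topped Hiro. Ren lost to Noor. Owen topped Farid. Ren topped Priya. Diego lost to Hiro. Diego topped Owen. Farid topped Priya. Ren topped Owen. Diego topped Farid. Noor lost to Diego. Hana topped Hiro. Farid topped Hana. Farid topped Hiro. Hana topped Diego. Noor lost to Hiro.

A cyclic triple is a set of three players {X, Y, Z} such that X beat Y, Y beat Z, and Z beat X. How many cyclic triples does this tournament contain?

Win totals: Farid 4, Owen 4, Hiro 2, Ren 4, Hana 6, Noor 1, Diego 4, Priya 3.
A player with w wins dominates both others in C(w,2) triples; summing gives 6 + 6 + 1 + 6 + 15 + 0 + 6 + 3 = 43 transitive triples.
Total triples C(8,3) = 56, so cyclic triples = 56 − 43 = 13.

13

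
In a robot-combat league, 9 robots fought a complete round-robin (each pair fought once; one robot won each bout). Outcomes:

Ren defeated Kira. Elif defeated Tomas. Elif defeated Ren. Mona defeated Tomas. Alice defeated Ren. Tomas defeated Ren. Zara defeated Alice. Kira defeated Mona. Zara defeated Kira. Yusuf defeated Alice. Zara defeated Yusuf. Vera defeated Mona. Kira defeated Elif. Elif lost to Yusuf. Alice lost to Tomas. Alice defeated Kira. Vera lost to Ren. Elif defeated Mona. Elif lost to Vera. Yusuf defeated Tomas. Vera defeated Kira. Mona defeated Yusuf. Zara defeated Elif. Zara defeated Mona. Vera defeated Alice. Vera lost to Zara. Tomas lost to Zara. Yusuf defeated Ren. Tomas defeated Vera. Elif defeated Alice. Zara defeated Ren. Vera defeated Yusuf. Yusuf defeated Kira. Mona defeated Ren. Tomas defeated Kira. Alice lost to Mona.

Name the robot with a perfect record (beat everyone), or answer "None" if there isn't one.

Zara

Zara has 8 wins out of 8 opponents — a perfect record.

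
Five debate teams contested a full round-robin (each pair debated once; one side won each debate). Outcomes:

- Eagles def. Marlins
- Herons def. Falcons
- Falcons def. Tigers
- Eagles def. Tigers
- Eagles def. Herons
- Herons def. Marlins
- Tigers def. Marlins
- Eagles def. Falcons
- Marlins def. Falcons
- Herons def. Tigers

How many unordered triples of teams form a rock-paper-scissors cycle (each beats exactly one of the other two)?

1

Win totals: Eagles 4, Tigers 1, Marlins 1, Herons 3, Falcons 1.
A team with w wins dominates both others in C(w,2) triples; summing gives 6 + 0 + 0 + 3 + 0 = 9 transitive triples.
Total triples C(5,3) = 10, so cyclic triples = 10 − 9 = 1.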